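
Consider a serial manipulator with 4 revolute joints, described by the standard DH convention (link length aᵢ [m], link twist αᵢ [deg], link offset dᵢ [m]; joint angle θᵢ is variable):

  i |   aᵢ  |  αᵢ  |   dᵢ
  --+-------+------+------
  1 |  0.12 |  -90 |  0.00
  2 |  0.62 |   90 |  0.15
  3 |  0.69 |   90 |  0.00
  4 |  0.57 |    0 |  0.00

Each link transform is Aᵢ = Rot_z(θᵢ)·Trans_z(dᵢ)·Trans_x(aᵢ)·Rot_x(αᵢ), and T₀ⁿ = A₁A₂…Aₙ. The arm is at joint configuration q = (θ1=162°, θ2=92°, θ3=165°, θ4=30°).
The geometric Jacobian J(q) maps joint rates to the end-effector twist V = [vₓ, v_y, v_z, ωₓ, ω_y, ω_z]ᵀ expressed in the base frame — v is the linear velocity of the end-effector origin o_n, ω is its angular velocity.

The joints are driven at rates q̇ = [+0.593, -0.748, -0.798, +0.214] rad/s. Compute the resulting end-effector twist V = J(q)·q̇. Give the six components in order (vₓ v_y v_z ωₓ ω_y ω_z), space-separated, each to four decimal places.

o_n = [-0.5434, -0.3033, 0.5130]
J₁: ẑ×o_n = [0.3033, -0.5434, 0.0000], ω = ẑ
J2: z=[-0.3090, -0.9511, 0.0000] o=[-0.1141, 0.0371, 0.0000] → [-0.4879, 0.1585, -0.3031, -0.3090, -0.9511, 0.0000]
J3: z=[-0.9505, 0.3088, -0.0349] o=[-0.1399, -0.1123, -0.6196] → [0.3431, 1.0906, 0.3062, -0.9505, 0.3088, -0.0349]
J4: z=[-0.2899, -0.9214, -0.2587] o=[-0.2172, -0.2749, 0.0465] → [-0.4373, 0.2196, -0.2923, -0.2899, -0.9214, -0.2587]
V = J·q̇ = [0.1774, -1.2642, -0.0802, 0.9276, 0.2678, 0.5655]

0.1774 -1.2642 -0.0802 0.9276 0.2678 0.5655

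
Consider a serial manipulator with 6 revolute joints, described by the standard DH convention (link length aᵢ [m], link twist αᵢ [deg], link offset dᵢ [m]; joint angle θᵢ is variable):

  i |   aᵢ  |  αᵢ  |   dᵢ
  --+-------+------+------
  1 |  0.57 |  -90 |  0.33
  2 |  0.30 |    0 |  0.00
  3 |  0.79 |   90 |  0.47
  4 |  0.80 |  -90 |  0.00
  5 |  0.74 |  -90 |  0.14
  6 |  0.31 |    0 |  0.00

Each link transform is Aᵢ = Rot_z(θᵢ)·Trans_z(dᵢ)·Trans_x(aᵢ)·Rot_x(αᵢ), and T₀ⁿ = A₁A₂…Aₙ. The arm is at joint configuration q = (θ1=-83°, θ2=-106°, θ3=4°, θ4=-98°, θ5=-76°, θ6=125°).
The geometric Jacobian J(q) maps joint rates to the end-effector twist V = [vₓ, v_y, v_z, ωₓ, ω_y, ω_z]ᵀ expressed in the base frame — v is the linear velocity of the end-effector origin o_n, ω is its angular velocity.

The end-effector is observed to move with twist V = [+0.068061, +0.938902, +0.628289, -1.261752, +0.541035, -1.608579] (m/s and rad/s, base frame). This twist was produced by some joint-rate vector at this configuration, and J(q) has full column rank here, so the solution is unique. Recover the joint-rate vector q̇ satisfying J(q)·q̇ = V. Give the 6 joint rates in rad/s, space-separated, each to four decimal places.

o_n = [-0.4572, 0.1050, 1.0399]
J₁: ẑ×o_n = [-0.1050, -0.4572, 0.0000], ω = ẑ
J2: z=[0.9925, 0.1219, 0.0000] o=[0.0695, -0.5658, 0.3300] → [0.0865, -0.7046, 0.7300, 0.9925, 0.1219, 0.0000]
J3: z=[0.9925, 0.1219, 0.0000] o=[0.0594, -0.4837, 0.6184] → [0.0514, -0.4184, 0.6473, 0.9925, 0.1219, 0.0000]
J4: z=[-0.1192, 0.9709, -0.2079] o=[0.5059, -0.2634, 1.3911] → [-0.2644, 0.1584, 0.8911, -0.1192, 0.9709, -0.2079]
J5: z=[-0.1632, 0.1874, 0.9686] o=[-0.2776, -0.3829, 1.2822] → [-0.5180, -0.2135, -0.0460, -0.1632, 0.1874, 0.9686]
J6: z=[-0.9214, -0.3798, -0.0818] o=[-0.5614, 0.3137, 1.2442] → [0.0605, -0.1967, 0.2318, -0.9214, -0.3798, -0.0818]
q̇ = J⁺·V = [-0.8880, -0.5520, -0.0470, 0.9900, -0.4740, 0.6800]

-0.8880 -0.5520 -0.0470 0.9900 -0.4740 0.6800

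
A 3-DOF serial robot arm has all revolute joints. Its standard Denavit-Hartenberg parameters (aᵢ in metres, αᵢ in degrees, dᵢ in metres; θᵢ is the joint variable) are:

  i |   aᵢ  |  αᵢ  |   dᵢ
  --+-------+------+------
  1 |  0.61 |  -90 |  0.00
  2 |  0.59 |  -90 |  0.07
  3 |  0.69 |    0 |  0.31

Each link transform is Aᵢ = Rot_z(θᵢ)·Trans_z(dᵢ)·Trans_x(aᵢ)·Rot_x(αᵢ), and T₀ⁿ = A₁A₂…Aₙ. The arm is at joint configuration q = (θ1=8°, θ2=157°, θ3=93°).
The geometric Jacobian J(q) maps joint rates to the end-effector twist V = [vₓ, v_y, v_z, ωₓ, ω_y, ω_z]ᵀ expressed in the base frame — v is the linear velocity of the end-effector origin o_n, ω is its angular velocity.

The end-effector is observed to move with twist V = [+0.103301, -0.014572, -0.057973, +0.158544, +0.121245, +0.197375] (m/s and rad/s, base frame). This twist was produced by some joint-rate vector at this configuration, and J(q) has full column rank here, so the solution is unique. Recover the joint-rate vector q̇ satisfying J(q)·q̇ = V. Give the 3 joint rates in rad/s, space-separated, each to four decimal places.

0.6070 0.0980 -0.4450

o_n = [0.0654, -0.6160, 0.0689]
J₁: ẑ×o_n = [0.6160, 0.0654, -0.0000], ω = ẑ
J2: z=[-0.1392, 0.9903, 0.0000] o=[0.6041, 0.0849, 0.0000] → [0.0683, 0.0096, 0.6310, -0.1392, 0.9903, 0.0000]
J3: z=[-0.3869, -0.0544, 0.9205] o=[0.0565, 0.0786, -0.2305] → [0.6231, 0.1240, 0.2692, -0.3869, -0.0544, 0.9205]
q̇ = J⁺·V = [0.6070, 0.0980, -0.4450]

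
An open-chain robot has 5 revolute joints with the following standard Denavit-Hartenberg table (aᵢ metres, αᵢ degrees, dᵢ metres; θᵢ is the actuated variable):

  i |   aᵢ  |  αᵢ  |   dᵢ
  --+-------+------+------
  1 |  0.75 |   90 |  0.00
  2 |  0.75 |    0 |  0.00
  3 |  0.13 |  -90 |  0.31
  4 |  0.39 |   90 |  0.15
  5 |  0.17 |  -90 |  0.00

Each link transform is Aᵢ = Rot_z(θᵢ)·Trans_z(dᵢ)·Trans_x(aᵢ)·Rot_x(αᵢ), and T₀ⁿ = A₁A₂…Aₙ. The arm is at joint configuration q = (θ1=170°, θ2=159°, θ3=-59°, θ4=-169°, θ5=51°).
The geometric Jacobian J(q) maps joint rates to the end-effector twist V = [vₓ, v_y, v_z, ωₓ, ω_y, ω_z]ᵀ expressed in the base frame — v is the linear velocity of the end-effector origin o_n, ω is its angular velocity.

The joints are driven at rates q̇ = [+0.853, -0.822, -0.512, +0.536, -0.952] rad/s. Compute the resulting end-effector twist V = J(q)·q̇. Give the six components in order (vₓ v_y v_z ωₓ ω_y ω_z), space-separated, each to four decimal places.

o_n = [0.2337, 0.3699, -0.1326]
J₁: ẑ×o_n = [-0.3699, 0.2337, 0.0000], ω = ẑ
J2: z=[0.1736, 0.9848, 0.0000] o=[-0.7386, 0.1302, 0.0000] → [-0.1306, 0.0230, -0.9159, 0.1736, 0.9848, 0.0000]
J3: z=[0.1736, 0.9848, 0.0000] o=[-0.0491, 0.0087, 0.2688] → [-0.3953, 0.0697, -0.2157, 0.1736, 0.9848, 0.0000]
J4: z=[0.9698, -0.1710, -0.1736] o=[0.0270, 0.3100, 0.3968] → [0.1009, 0.4776, 0.0934, 0.9698, -0.1710, -0.1736]
J5: z=[-0.2031, -0.9610, -0.1879] o=[0.1199, 0.3692, -0.0063] → [0.1216, -0.0470, 0.1091, -0.2031, -0.9610, -0.1879]
V = J·q̇ = [-0.0674, 0.4454, 0.8094, 0.4815, -0.4906, 0.9388]

-0.0674 0.4454 0.8094 0.4815 -0.4906 0.9388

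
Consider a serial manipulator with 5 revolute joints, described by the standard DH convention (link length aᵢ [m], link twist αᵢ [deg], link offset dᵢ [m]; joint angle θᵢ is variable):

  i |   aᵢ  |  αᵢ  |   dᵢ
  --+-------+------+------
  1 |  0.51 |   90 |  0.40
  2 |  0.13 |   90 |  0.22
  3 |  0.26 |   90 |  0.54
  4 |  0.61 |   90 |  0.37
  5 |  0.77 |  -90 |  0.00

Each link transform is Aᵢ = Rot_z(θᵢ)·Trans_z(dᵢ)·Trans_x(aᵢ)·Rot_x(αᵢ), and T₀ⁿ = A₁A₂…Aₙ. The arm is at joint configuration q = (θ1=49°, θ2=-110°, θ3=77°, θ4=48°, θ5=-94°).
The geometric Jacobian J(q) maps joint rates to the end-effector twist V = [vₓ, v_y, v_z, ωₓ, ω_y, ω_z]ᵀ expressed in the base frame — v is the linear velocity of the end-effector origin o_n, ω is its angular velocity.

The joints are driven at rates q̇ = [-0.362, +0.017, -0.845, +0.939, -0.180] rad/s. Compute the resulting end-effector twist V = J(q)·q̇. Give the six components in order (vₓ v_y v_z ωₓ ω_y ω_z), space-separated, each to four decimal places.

o_n = [0.4713, -0.8686, 0.8348]
J₁: ẑ×o_n = [0.8686, 0.4713, -0.0000], ω = ẑ
J2: z=[0.7547, -0.6561, 0.0000] o=[0.3346, 0.3849, 0.4000] → [-0.2853, -0.3282, -0.8563, 0.7547, -0.6561, 0.0000]
J3: z=[-0.6165, -0.7092, 0.3420] o=[0.4715, 0.2070, 0.2778] → [-0.0271, 0.3433, 0.6630, -0.6165, -0.7092, 0.3420]
J4: z=[-0.3884, -0.1039, -0.9156] o=[0.3166, -0.3573, 0.4076] → [-0.5126, 0.0243, 0.2147, -0.3884, -0.1039, -0.9156]
J5: z=[0.9215, -0.0437, -0.3859] o=[0.1730, -1.0018, 0.1376] → [0.0210, -0.7576, 0.1358, 0.9215, -0.0437, -0.3859]
V = J·q̇ = [-0.7815, -0.3071, -0.3977, 0.0032, 0.4984, -1.4413]

-0.7815 -0.3071 -0.3977 0.0032 0.4984 -1.4413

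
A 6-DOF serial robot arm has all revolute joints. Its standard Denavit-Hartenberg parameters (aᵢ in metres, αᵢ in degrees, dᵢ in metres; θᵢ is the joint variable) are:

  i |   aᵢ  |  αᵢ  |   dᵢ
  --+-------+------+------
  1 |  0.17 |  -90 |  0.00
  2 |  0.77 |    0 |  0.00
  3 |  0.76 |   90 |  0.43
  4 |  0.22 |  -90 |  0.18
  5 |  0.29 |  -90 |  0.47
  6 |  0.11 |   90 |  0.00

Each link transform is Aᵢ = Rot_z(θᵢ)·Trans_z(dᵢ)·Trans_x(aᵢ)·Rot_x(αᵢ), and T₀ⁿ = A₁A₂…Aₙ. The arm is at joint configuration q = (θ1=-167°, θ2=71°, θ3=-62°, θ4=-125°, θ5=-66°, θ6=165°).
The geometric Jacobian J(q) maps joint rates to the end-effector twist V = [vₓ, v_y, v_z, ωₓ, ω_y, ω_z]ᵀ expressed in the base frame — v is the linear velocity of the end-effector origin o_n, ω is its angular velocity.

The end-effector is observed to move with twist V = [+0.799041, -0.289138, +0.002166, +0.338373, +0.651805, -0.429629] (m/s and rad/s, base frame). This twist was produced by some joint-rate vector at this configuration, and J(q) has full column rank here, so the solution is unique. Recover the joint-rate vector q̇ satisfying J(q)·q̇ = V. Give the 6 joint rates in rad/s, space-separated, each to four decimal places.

o_n = [-1.3943, -0.2555, -0.5335]
J₁: ẑ×o_n = [0.2555, -1.3943, 0.0000], ω = ẑ
J2: z=[0.2250, -0.9744, 0.0000] o=[-0.1656, -0.0382, 0.0000] → [0.5198, 0.1200, -1.2460, 0.2250, -0.9744, 0.0000]
J3: z=[0.2250, -0.9744, 0.0000] o=[-0.4099, -0.0946, -0.7280] → [-0.1896, -0.0438, -0.9953, 0.2250, -0.9744, 0.0000]
J4: z=[-0.1524, -0.0352, 0.9877] o=[-1.0446, -0.6825, -0.8469] → [-0.4327, -0.2976, -0.0774, -0.1524, -0.0352, 0.9877]
J5: z=[-0.9174, 0.3769, -0.1281] o=[-0.9911, -0.4852, -0.6494] → [0.0731, 0.1580, -0.0588, -0.9174, 0.3769, -0.1281]
J6: z=[0.3979, 0.8599, -0.3198] o=[-1.4193, -0.2082, -0.4374] → [-0.0978, 0.0302, -0.0403, 0.3979, 0.8599, -0.3198]
q̇ = J⁺·V = [0.4390, 0.6010, -0.7240, -0.6880, -0.0240, 0.6010]

0.4390 0.6010 -0.7240 -0.6880 -0.0240 0.6010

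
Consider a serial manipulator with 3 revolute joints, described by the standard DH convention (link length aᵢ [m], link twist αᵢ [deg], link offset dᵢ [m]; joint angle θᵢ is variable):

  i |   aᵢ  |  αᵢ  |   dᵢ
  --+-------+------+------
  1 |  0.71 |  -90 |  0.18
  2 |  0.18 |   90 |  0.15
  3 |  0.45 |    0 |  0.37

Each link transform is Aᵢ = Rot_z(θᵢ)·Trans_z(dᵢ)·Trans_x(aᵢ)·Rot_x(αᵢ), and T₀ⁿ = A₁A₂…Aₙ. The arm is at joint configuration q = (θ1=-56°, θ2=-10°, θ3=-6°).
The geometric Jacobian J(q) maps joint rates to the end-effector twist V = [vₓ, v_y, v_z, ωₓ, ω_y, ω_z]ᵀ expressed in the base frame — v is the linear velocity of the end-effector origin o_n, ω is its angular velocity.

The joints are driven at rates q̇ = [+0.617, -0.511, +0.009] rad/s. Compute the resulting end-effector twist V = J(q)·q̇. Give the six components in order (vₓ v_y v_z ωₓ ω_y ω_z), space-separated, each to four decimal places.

0.4792 0.6911 0.2830 -0.4245 -0.2845 0.6259

o_n = [0.7920, -0.9901, 0.6533]
J₁: ẑ×o_n = [0.9901, 0.7920, -0.0000], ω = ẑ
J2: z=[0.8290, 0.5592, 0.0000] o=[0.3970, -0.5886, 0.1800] → [0.2647, -0.3924, -0.5538, 0.8290, 0.5592, 0.0000]
J3: z=[-0.0971, 0.1440, 0.9848] o=[0.6205, -0.6517, 0.2113] → [0.3969, 0.2119, 0.0082, -0.0971, 0.1440, 0.9848]
V = J·q̇ = [0.4792, 0.6911, 0.2830, -0.4245, -0.2845, 0.6259]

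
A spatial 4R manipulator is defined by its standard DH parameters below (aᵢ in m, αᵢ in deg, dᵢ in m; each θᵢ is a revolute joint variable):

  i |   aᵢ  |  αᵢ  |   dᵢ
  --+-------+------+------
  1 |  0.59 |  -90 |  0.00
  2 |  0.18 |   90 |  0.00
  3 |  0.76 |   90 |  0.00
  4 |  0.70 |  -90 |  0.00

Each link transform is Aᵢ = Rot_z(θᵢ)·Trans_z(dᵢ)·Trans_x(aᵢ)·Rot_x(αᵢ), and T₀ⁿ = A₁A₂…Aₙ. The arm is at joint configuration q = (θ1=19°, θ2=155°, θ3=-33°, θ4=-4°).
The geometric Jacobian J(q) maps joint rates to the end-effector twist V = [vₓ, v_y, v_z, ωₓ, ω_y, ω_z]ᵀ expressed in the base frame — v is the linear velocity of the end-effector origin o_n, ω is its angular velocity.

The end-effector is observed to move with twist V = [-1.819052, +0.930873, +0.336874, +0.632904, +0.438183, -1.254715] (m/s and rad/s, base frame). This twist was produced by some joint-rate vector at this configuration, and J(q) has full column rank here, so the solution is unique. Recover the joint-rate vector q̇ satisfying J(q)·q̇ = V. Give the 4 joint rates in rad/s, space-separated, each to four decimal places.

-0.6900 0.8750 0.8250 0.7950

o_n = [-0.4054, -0.9796, -0.5487]
J₁: ẑ×o_n = [0.9796, -0.4054, 0.0000], ω = ẑ
J2: z=[-0.3256, 0.9455, 0.0000] o=[0.5579, 0.1921, 0.0000] → [-0.5188, -0.1786, 1.2922, -0.3256, 0.9455, 0.0000]
J3: z=[0.3996, 0.1376, -0.9063] o=[0.4036, 0.1390, -0.0761] → [-1.0788, 0.9220, -0.3357, 0.3996, 0.1376, -0.9063]
J4: z=[0.7398, -0.6323, 0.2302] o=[-0.0078, -0.4405, -0.3454] → [0.2526, 0.0589, -0.6502, 0.7398, -0.6323, 0.2302]
q̇ = J⁺·V = [-0.6900, 0.8750, 0.8250, 0.7950]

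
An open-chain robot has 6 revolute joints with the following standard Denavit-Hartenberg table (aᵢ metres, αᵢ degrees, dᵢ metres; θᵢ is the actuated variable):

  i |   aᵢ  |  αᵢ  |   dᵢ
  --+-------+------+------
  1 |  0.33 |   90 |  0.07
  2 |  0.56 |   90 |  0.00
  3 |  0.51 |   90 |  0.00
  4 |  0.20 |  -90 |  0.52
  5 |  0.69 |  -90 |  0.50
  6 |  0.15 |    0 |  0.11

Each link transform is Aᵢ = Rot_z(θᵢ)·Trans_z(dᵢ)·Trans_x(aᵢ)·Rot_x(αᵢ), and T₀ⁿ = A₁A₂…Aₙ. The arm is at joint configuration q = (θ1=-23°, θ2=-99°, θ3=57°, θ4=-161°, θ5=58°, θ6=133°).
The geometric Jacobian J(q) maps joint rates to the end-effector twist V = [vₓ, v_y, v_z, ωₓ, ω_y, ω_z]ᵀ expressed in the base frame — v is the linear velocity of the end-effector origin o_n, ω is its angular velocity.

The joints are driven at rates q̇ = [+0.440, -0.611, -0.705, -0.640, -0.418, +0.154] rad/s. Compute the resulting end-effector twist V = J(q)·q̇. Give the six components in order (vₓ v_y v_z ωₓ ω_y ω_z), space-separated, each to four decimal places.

-0.0429 0.9874 -0.1861 0.4204 0.0698 1.0027

o_n = [0.5809, -0.4885, -0.6618]
J₁: ẑ×o_n = [0.4885, 0.5809, -0.0000], ω = ẑ
J2: z=[-0.3907, -0.9205, 0.0000] o=[0.3038, -0.1289, 0.0700] → [0.6736, -0.2859, 0.3956, -0.3907, -0.9205, 0.0000]
J3: z=[-0.9092, 0.3859, 0.1564] o=[0.2231, -0.0947, -0.4831] → [-0.0073, -0.1065, 0.2199, -0.9092, 0.3859, 0.1564]
J4: z=[0.0920, 0.5526, -0.8283] o=[0.0160, -0.4715, -0.7575] → [0.0388, -0.4767, -0.3137, 0.0920, 0.5526, -0.8283]
J5: z=[0.7274, -0.6054, -0.3230] o=[0.1999, -0.0695, -1.0967] → [-0.3986, -0.4394, -0.0741, 0.7274, -0.6054, -0.3230]
J6: z=[-0.6254, -0.7786, 0.0508] o=[0.7584, -0.4861, -0.6061] → [0.0434, -0.0438, -0.1367, -0.6254, -0.7786, 0.0508]
V = J·q̇ = [-0.0429, 0.9874, -0.1861, 0.4204, 0.0698, 1.0027]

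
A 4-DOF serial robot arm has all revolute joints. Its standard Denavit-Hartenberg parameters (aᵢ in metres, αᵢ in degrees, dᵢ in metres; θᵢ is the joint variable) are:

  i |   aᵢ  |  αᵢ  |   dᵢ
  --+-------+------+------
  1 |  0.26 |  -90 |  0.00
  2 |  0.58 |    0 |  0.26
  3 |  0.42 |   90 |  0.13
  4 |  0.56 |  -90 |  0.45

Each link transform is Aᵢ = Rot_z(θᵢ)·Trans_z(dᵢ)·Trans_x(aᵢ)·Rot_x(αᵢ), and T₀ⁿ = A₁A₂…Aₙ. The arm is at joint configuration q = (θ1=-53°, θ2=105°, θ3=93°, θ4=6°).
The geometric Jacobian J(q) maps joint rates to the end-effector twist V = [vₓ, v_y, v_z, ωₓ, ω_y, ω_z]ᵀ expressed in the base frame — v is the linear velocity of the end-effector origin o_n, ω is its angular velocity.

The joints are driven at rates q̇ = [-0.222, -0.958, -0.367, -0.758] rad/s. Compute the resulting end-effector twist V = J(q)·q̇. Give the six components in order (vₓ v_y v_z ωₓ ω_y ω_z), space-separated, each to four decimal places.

o_n = [-0.2185, 1.0353, -0.6863]
J₁: ẑ×o_n = [-1.0353, -0.2185, 0.0000], ω = ẑ
J2: z=[0.7986, 0.6018, 0.0000] o=[0.1565, -0.2076, 0.0000] → [-0.4130, 0.5481, 1.2183, 0.7986, 0.6018, 0.0000]
J3: z=[0.7986, 0.6018, 0.0000] o=[0.2738, 0.0687, -0.5602] → [-0.0759, 0.1007, 1.0682, 0.7986, 0.6018, 0.0000]
J4: z=[-0.1860, 0.2468, -0.9511] o=[0.1372, 0.4660, -0.4304] → [0.4783, 0.2907, -0.0181, -0.1860, 0.2468, -0.9511]
V = J·q̇ = [0.2908, -0.7339, -1.5454, -0.9172, -0.9845, 0.4989]

0.2908 -0.7339 -1.5454 -0.9172 -0.9845 0.4989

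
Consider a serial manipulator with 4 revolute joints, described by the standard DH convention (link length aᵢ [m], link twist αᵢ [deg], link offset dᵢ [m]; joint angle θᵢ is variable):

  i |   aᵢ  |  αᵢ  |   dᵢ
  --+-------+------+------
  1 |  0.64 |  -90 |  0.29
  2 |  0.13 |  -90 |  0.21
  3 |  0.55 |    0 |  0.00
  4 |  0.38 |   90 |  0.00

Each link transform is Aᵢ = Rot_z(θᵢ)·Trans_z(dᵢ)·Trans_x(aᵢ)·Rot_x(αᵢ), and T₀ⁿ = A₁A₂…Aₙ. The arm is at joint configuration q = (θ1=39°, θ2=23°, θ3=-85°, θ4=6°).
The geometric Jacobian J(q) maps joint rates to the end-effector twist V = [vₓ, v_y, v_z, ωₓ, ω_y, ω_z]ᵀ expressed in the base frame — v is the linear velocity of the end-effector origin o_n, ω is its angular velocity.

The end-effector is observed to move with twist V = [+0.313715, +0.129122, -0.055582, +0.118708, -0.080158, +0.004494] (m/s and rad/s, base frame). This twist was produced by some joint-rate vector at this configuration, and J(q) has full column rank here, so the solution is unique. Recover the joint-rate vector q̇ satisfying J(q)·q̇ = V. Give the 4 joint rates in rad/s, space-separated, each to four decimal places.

-0.0940 -0.1370 0.4800 -0.5870

o_n = [-0.0352, 1.4267, 0.1921]
J₁: ẑ×o_n = [-1.4267, -0.0352, 0.0000], ω = ẑ
J2: z=[-0.6293, 0.7771, 0.0000] o=[0.4974, 0.4028, 0.2900] → [-0.0760, -0.0616, -0.2305, -0.6293, 0.7771, 0.0000]
J3: z=[-0.3037, -0.2459, -0.9205] o=[0.4582, 0.6413, 0.2392] → [0.7346, 0.4399, -0.3598, -0.3037, -0.2459, -0.9205]
J4: z=[-0.3037, -0.2459, -0.9205] o=[0.1477, 1.0948, 0.2205] → [0.3125, 0.1597, -0.1457, -0.3037, -0.2459, -0.9205]
q̇ = J⁺·V = [-0.0940, -0.1370, 0.4800, -0.5870]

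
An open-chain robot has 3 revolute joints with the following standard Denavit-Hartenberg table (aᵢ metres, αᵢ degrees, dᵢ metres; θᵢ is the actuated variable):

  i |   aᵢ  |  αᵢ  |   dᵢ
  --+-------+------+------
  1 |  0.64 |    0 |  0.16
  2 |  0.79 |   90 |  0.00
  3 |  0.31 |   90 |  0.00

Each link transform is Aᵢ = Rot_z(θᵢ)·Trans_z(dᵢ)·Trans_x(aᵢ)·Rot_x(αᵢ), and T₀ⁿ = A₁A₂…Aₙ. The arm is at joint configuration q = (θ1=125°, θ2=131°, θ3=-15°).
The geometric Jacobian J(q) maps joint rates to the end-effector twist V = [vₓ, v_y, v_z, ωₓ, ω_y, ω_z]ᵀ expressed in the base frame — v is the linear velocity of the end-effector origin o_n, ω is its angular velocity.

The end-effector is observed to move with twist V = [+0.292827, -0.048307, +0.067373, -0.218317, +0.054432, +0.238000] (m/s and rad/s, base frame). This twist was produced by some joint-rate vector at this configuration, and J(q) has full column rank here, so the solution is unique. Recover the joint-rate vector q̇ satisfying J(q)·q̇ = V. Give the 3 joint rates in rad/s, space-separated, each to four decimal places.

-0.0870 0.3250 0.2250

o_n = [-0.6306, -0.5328, 0.0798]
J₁: ẑ×o_n = [0.5328, -0.6306, 0.0000], ω = ẑ
J2: z=[0.0000, 0.0000, 1.0000] o=[-0.3671, 0.5243, 0.1600] → [1.0571, -0.2636, 0.0000, 0.0000, 0.0000, 1.0000]
J3: z=[-0.9703, 0.2419, 0.0000] o=[-0.5582, -0.2423, 0.1600] → [-0.0194, -0.0779, 0.2994, -0.9703, 0.2419, 0.0000]
q̇ = J⁺·V = [-0.0870, 0.3250, 0.2250]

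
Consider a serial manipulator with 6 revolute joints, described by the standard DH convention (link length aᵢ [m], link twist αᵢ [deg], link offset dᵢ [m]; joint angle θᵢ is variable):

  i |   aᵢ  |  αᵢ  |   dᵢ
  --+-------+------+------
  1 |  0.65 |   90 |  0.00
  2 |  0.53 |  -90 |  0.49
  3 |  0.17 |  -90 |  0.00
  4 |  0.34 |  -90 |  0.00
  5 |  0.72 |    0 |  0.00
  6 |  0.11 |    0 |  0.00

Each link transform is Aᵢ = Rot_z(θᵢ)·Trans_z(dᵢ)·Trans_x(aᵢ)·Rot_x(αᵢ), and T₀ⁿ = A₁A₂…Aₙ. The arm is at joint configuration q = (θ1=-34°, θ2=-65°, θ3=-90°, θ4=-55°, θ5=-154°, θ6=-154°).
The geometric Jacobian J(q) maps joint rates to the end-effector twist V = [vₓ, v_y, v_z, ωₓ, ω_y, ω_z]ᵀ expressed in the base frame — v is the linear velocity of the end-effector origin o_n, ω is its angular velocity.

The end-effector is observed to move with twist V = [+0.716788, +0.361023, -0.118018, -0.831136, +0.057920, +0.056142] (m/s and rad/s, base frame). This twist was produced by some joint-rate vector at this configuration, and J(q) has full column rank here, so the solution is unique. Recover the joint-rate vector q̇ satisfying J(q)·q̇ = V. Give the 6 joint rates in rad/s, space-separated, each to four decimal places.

0.9310 -0.2910 -0.5280 0.4880 0.3090 0.5550

o_n = [0.3652, -0.8768, -0.7707]
J₁: ẑ×o_n = [0.8768, 0.3652, -0.0000], ω = ẑ
J2: z=[-0.5592, -0.8290, 0.0000] o=[0.5389, -0.3635, 0.0000] → [0.6390, -0.4310, 0.1430, -0.5592, -0.8290, 0.0000]
J3: z=[0.7514, -0.5068, 0.4226] o=[0.4506, -0.8950, -0.4803] → [0.1395, 0.1821, -0.0296, 0.7514, -0.5068, 0.4226]
J4: z=[0.3504, -0.2363, -0.9063] o=[0.3555, -1.0359, -0.4803] → [0.2128, 0.0930, 0.0580, 0.3504, -0.2363, -0.9063]
J5: z=[-0.8890, -0.3884, -0.2424] o=[0.4557, -1.3387, -0.3626] → [0.2705, -0.3408, -0.4459, -0.8890, -0.3884, -0.2424]
J6: z=[-0.8890, -0.3884, -0.2424] o=[0.3756, -0.8369, -0.8727] → [-0.0493, 0.0932, 0.0314, -0.8890, -0.3884, -0.2424]
q̇ = J⁺·V = [0.9310, -0.2910, -0.5280, 0.4880, 0.3090, 0.5550]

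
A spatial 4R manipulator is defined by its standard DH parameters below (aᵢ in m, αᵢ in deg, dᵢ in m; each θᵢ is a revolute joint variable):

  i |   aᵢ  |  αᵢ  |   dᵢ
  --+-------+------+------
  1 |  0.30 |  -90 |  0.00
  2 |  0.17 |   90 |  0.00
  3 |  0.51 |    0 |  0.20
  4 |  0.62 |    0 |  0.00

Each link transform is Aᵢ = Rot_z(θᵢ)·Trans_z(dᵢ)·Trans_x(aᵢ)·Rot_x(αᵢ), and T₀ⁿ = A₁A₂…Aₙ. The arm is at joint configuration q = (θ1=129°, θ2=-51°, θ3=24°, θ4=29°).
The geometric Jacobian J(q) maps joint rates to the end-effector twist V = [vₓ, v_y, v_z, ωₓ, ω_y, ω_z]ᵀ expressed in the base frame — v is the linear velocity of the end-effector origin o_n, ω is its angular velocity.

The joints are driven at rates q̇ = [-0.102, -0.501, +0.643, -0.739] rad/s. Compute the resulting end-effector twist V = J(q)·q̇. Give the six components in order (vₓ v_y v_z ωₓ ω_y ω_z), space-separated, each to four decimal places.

0.1326 -0.4566 0.1736 0.3424 0.3733 -0.1624

o_n = [-1.0366, 0.1637, 0.9100]
J₁: ẑ×o_n = [-0.1637, -1.0366, 0.0000], ω = ẑ
J2: z=[-0.7771, -0.6293, 0.0000] o=[-0.1888, 0.2331, 0.0000] → [-0.5727, 0.7072, -0.4796, -0.7771, -0.6293, 0.0000]
J3: z=[0.4891, -0.6040, 0.6293] o=[-0.2561, 0.3163, 0.1321] → [-0.3738, -0.8716, -0.5460, 0.4891, -0.6040, 0.6293]
J4: z=[0.4891, -0.6040, 0.6293] o=[-0.5040, 0.2928, 0.6201] → [-0.0939, -0.4770, -0.3848, 0.4891, -0.6040, 0.6293]
V = J·q̇ = [0.1326, -0.4566, 0.1736, 0.3424, 0.3733, -0.1624]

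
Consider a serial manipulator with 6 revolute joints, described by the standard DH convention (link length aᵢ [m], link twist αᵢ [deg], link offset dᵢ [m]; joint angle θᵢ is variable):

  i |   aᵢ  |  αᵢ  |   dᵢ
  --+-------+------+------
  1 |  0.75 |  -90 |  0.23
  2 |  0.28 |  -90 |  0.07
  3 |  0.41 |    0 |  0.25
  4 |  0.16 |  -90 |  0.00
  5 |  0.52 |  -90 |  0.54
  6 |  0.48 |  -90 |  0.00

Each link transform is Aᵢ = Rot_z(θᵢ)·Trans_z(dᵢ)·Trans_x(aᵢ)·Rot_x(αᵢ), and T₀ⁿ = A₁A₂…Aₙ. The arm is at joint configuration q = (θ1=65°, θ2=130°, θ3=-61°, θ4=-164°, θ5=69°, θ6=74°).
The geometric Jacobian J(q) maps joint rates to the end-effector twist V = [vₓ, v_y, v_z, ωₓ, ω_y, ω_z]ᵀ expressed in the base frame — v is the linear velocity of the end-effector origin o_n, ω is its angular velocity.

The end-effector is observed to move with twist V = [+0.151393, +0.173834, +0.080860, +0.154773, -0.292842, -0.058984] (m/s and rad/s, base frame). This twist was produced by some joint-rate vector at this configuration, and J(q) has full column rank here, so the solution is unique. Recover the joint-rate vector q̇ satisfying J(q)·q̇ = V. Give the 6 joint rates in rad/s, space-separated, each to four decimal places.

o_n = [0.2074, 0.9316, -0.1116]
J₁: ẑ×o_n = [-0.9316, 0.2074, 0.0000], ω = ẑ
J2: z=[-0.9063, 0.4226, 0.0000] o=[0.3170, 0.6797, 0.2300] → [-0.1444, -0.3096, -0.1819, -0.9063, 0.4226, 0.0000]
J3: z=[-0.3237, -0.6943, 0.6428] o=[0.1775, 0.5462, 0.0155] → [-0.1594, -0.0219, -0.1040, -0.3237, -0.6943, 0.6428]
J4: z=[-0.3237, -0.6943, 0.6428] o=[-0.2825, 0.4084, 0.0239] → [-0.2422, 0.2710, 0.1707, -0.3237, -0.6943, 0.6428]
J5: z=[-0.4488, 0.7108, 0.5417] o=[-0.1492, 0.4265, 0.1106] → [-0.4316, 0.0934, -0.4801, -0.4488, 0.7108, 0.5417]
J6: z=[-0.6616, 0.1432, -0.7361] o=[-0.0791, 1.1684, 0.1920] → [-0.2178, -0.4118, 0.1157, -0.6616, 0.1432, -0.7361]
q̇ = J⁺·V = [-0.3160, -0.5040, -0.0600, 0.4250, 0.2180, 0.1300]

-0.3160 -0.5040 -0.0600 0.4250 0.2180 0.1300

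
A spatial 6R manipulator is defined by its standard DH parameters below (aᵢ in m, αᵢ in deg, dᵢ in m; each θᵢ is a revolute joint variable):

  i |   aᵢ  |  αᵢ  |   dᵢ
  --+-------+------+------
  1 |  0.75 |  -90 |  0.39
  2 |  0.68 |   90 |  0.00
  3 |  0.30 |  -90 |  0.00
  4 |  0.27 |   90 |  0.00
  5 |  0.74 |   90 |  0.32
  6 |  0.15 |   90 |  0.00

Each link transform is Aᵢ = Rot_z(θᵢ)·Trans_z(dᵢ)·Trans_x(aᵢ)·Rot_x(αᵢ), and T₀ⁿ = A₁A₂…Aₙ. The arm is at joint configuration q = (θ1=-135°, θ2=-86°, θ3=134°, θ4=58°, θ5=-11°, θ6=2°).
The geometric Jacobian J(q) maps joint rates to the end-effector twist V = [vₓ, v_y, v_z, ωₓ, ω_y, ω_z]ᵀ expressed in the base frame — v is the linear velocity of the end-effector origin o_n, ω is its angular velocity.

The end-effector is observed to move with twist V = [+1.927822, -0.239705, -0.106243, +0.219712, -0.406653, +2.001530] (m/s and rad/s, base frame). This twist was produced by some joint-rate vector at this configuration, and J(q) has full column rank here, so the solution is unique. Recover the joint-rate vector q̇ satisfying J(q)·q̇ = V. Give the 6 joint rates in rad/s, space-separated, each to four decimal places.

o_n = [-0.4074, -1.7764, 0.3156]
J₁: ẑ×o_n = [1.7764, -0.4074, 0.0000], ω = ẑ
J2: z=[0.7071, -0.7071, 0.0000] o=[-0.5303, -0.5303, 0.3900] → [0.0526, 0.0526, -0.7942, 0.7071, -0.7071, 0.0000]
J3: z=[0.7054, 0.7054, 0.0698] o=[-0.5639, -0.5639, 1.0683] → [-0.4464, 0.5419, -0.9657, 0.7054, 0.7054, 0.0698]
J4: z=[-0.4557, 0.5267, -0.7176] o=[-0.4010, -0.7062, 0.8605] → [-1.0550, -0.2437, 0.4911, -0.4557, 0.5267, -0.7176]
J5: z=[0.8342, -0.0285, -0.5507] o=[-0.4848, -0.9356, 0.7453] → [-0.4508, 0.3158, -0.6993, 0.8342, -0.0285, -0.5507]
J6: z=[0.5066, -0.3549, 0.7858] o=[-0.3791, -1.6362, 0.3607] → [0.1262, 0.0006, -0.0811, 0.5066, -0.3549, 0.7858]
q̇ = J⁺·V = [0.6180, 0.1540, 0.2680, -0.4590, -0.8030, 0.7550]

0.6180 0.1540 0.2680 -0.4590 -0.8030 0.7550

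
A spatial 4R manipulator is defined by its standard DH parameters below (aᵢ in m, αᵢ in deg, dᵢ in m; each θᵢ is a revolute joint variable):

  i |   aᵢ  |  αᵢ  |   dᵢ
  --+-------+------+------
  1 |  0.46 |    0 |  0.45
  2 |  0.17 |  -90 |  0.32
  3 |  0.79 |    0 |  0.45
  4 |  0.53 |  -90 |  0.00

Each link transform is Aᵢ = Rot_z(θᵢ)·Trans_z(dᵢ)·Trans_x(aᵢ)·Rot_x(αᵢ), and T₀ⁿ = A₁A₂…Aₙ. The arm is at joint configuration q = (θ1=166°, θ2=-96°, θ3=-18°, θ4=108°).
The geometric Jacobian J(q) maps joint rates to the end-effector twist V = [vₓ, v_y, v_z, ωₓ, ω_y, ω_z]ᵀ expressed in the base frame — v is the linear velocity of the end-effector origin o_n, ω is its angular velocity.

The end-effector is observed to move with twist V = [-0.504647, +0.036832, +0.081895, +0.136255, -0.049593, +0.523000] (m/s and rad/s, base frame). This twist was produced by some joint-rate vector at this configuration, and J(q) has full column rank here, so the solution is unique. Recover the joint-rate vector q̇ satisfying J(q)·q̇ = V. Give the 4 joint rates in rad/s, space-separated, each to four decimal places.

o_n = [-0.5541, 1.1310, 0.4841]
J₁: ẑ×o_n = [-1.1310, -0.5541, 0.0000], ω = ẑ
J2: z=[0.0000, 0.0000, 1.0000] o=[-0.4463, 0.1113, 0.4500] → [-1.0197, -0.1077, 0.0000, 0.0000, 0.0000, 1.0000]
J3: z=[-0.9397, 0.3420, 0.0000] o=[-0.3882, 0.2710, 0.7700] → [-0.0978, -0.2686, -0.7513, -0.9397, 0.3420, 0.0000]
J4: z=[-0.9397, 0.3420, 0.0000] o=[-0.5541, 1.1310, 1.0141] → [-0.1813, -0.4980, -0.0000, -0.9397, 0.3420, 0.0000]
q̇ = J⁺·V = [-0.1030, 0.6260, -0.1090, -0.0360]

-0.1030 0.6260 -0.1090 -0.0360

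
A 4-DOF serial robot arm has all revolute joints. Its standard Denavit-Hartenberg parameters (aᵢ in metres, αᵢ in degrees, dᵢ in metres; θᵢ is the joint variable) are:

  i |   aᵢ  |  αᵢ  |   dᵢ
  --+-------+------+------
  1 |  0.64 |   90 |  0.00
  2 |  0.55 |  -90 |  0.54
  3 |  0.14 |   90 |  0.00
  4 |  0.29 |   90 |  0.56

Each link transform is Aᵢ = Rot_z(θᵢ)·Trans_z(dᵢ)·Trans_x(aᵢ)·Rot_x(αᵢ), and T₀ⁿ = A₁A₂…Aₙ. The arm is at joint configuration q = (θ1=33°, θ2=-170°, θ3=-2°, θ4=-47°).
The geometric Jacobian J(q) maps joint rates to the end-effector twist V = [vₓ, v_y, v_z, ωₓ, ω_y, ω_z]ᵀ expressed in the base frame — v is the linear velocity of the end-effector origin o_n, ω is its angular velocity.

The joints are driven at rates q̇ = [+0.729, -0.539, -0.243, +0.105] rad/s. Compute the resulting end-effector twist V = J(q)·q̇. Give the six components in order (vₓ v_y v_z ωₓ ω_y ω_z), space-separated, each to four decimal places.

0.9476 0.3035 0.4804 -0.2688 0.3430 0.9689

o_n = [0.3943, -1.0692, 0.0581]
J₁: ẑ×o_n = [1.0692, 0.3943, -0.0000], ω = ẑ
J2: z=[0.5446, -0.8387, 0.0000] o=[0.5367, 0.3486, 0.0000] → [-0.0488, -0.0317, -0.8917, 0.5446, -0.8387, 0.0000]
J3: z=[0.1456, 0.0946, -0.9848] o=[0.3766, -0.3993, -0.0955] → [-0.6452, -0.0398, -0.0992, 0.1456, 0.0946, -0.9848]
J4: z=[0.5731, -0.8194, 0.0061] o=[0.2637, -0.4785, -0.1198] → [-0.1422, -0.1012, -0.2316, 0.5731, -0.8194, 0.0061]
V = J·q̇ = [0.9476, 0.3035, 0.4804, -0.2688, 0.3430, 0.9689]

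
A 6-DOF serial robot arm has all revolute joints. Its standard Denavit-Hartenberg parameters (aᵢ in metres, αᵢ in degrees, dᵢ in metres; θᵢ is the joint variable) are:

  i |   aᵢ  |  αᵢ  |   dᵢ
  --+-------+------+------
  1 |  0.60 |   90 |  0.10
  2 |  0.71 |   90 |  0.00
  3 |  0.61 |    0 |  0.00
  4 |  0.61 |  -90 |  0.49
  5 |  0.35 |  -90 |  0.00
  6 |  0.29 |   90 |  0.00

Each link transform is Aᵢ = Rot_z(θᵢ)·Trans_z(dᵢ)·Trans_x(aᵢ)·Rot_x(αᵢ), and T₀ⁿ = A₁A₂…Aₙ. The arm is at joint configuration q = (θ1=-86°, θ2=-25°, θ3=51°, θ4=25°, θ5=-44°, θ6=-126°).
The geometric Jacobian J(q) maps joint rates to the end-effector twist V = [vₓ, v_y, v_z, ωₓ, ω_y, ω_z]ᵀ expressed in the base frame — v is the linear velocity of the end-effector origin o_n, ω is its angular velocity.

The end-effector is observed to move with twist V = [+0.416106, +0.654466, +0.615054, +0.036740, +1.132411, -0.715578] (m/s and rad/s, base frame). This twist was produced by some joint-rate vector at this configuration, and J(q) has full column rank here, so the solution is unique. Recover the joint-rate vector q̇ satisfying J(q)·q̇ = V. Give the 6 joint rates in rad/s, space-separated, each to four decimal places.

o_n = [-1.1552, -1.3713, -0.8988]
J₁: ẑ×o_n = [1.3713, -1.1552, 0.0000], ω = ẑ
J2: z=[-0.9976, -0.0698, 0.0000] o=[0.0419, -0.5985, 0.1000] → [0.0697, -0.9964, 0.6874, -0.9976, -0.0698, 0.0000]
J3: z=[-0.0295, 0.4216, -0.9063] o=[0.0867, -1.2404, -0.2001] → [-0.4131, 1.1050, 0.5274, -0.0295, 0.4216, -0.9063]
J4: z=[-0.0295, 0.4216, -0.9063] o=[-0.3619, -1.6206, -0.3623] → [-0.0002, 0.7031, 0.3271, -0.0295, 0.4216, -0.9063]
J5: z=[-0.3027, 0.8604, 0.4101] o=[-0.9574, -1.5887, -0.8688] → [-0.1150, -0.0902, 0.1043, -0.3027, 0.8604, 0.4101]
J6: z=[-0.6406, -0.5022, 0.5809] o=[-1.2045, -1.5583, -1.1148] → [-0.2172, 0.1670, -0.0951, -0.6406, -0.5022, 0.5809]
q̇ = J⁺·V = [0.5040, -0.0700, 0.6460, 0.7630, 0.4800, -0.2400]

0.5040 -0.0700 0.6460 0.7630 0.4800 -0.2400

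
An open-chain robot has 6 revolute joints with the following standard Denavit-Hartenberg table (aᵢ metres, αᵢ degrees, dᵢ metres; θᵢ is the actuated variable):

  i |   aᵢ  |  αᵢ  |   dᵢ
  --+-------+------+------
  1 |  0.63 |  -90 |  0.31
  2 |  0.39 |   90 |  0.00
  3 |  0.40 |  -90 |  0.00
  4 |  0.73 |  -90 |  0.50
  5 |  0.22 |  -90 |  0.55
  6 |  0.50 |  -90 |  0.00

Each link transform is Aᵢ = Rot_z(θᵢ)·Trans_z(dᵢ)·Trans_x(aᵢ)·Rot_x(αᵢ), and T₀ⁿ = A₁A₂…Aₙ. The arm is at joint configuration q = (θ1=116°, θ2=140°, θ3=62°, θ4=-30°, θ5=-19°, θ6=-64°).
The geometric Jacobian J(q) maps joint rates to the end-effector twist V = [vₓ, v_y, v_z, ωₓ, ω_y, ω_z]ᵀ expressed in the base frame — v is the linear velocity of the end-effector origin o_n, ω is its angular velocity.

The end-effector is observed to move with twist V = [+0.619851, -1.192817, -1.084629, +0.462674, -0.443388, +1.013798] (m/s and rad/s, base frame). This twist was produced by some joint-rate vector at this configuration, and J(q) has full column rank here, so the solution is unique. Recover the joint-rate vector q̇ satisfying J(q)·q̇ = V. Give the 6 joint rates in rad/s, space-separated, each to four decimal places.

0.9720 -0.1070 0.0430 -0.8490 0.4510 -0.4360

o_n = [-1.7275, -0.9565, 0.0778]
J₁: ẑ×o_n = [0.9565, -1.7275, 0.0000], ω = ẑ
J2: z=[-0.8988, -0.4384, 0.0000] o=[-0.2762, 0.5662, 0.3100] → [0.1018, -0.2087, 0.7324, -0.8988, -0.4384, 0.0000]
J3: z=[-0.2818, 0.5777, -0.7660] o=[-0.1452, 0.2977, 0.0593] → [-0.9501, 1.2173, 1.2676, -0.2818, 0.5777, -0.7660]
J4: z=[-0.7185, 0.4021, 0.5675] o=[-0.3996, 0.0136, -0.0614] → [0.6065, -0.6537, 1.2310, -0.7185, 0.4021, 0.5675]
J5: z=[-0.0739, -0.8555, 0.5125] o=[-1.2637, -0.0235, -0.2480] → [0.1995, -0.2136, -0.3278, -0.0739, -0.8555, 0.5125]
J6: z=[0.4541, -0.4864, -0.7464] o=[-1.4997, -0.5331, -0.0595] → [-0.3828, 0.1077, -0.3031, 0.4541, -0.4864, -0.7464]
q̇ = J⁺·V = [0.9720, -0.1070, 0.0430, -0.8490, 0.4510, -0.4360]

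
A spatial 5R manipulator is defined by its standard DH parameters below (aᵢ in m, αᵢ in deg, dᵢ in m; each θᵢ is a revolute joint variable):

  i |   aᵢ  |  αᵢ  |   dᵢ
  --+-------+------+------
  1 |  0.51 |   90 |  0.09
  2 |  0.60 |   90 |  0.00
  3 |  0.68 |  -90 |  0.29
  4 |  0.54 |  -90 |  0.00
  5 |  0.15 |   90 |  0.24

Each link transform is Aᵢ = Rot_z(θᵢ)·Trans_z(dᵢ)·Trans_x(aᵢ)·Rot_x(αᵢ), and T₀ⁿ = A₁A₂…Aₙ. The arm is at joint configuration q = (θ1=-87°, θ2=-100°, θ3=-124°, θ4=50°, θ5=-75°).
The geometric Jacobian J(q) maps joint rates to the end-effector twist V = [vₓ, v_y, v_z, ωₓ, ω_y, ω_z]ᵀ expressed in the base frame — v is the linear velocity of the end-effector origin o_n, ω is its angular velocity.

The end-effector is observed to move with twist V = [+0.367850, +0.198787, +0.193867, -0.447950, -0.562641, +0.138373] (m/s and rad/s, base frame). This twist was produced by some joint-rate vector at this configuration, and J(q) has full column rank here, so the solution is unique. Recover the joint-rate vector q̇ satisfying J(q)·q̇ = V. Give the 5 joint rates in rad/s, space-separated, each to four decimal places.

0.2070 -0.2180 -0.0710 -0.4100 0.7330

o_n = [0.8401, -0.7293, -0.1945]
J₁: ẑ×o_n = [0.7293, 0.8401, -0.0000], ω = ẑ
J2: z=[-0.9986, -0.0523, 0.0000] o=[0.0267, -0.5093, 0.0900] → [0.0149, -0.2841, 0.2623, -0.9986, -0.0523, 0.0000]
J3: z=[-0.0515, 0.9835, 0.1736] o=[0.0212, -0.4053, -0.5009] → [0.3576, 0.1580, -0.7886, -0.0515, 0.9835, 0.1736]
J4: z=[0.5509, 0.1730, -0.8164] o=[0.5727, -0.1565, -0.0761] → [-0.4882, -0.1531, -0.3618, 0.5509, 0.1730, -0.8164]
J5: z=[-0.6050, -0.5911, -0.5335] o=[0.8832, -0.5819, 0.0433] → [0.0619, -0.1209, 0.0637, -0.6050, -0.5911, -0.5335]
q̇ = J⁺·V = [0.2070, -0.2180, -0.0710, -0.4100, 0.7330]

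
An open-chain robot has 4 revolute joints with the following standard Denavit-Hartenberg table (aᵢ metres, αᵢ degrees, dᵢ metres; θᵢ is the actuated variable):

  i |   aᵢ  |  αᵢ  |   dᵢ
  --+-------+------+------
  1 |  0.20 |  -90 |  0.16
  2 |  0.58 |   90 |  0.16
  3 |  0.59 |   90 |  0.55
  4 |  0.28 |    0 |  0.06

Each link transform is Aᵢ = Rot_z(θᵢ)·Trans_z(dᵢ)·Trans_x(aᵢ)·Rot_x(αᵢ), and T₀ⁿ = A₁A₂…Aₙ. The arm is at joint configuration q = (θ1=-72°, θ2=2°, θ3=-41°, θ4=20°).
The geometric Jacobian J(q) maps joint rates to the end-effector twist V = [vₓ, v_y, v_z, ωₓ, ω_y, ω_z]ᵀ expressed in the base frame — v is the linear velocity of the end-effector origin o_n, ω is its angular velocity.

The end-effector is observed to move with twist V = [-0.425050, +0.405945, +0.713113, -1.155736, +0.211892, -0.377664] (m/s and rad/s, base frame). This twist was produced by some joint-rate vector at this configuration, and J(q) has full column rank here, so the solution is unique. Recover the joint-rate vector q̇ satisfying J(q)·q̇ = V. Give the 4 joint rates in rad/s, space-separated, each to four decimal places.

-0.1140 -0.4020 -0.2830 0.8370

o_n = [0.0114, -1.4750, 0.7640]
J₁: ẑ×o_n = [1.4750, 0.0114, -0.0000], ω = ẑ
J2: z=[0.9511, 0.3090, 0.0000] o=[0.0618, -0.1902, 0.1600] → [0.1867, -0.5745, -1.2063, 0.9511, 0.3090, 0.0000]
J3: z=[0.0108, -0.0332, 0.9994] o=[0.3931, -0.6920, 0.1398] → [0.7617, -0.3882, -0.0211, 0.0108, -0.0332, 0.9994]
J4: z=[-0.9204, 0.3904, 0.0229] o=[0.1684, -1.2531, 0.6739] → [0.0403, 0.0794, 0.2655, -0.9204, 0.3904, 0.0229]
q̇ = J⁺·V = [-0.1140, -0.4020, -0.2830, 0.8370]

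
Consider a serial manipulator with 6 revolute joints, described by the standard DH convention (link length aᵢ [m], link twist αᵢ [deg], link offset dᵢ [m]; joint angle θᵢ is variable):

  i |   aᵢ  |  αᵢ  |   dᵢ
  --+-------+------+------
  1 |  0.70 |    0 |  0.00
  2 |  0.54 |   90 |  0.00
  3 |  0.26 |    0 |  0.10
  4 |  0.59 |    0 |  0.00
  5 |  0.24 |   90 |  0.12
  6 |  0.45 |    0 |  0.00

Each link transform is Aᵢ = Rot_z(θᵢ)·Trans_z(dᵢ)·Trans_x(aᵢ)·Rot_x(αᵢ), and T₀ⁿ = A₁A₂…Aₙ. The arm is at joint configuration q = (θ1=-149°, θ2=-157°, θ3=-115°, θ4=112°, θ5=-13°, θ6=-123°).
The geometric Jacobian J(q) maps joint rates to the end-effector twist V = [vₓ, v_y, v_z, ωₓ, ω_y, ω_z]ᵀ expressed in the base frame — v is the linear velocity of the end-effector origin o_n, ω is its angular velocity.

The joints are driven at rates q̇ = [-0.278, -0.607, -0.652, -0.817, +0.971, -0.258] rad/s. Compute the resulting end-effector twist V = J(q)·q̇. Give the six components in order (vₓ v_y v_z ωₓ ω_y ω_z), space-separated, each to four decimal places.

0.5875 -0.5215 -0.7646 -0.3611 0.3502 -0.6370

o_n = [-0.1311, 0.5527, -0.2651]
J₁: ẑ×o_n = [-0.5527, -0.1311, 0.0000], ω = ẑ
J2: z=[0.0000, 0.0000, 1.0000] o=[-0.6000, -0.3605, 0.0000] → [-0.9132, 0.4689, 0.0000, 0.0000, 0.0000, 1.0000]
J3: z=[0.8090, -0.5878, 0.0000] o=[-0.2826, 0.0763, 0.0000] → [0.1558, 0.2145, 0.4744, 0.8090, -0.5878, 0.0000]
J4: z=[0.8090, -0.5878, 0.0000] o=[-0.2663, -0.0713, -0.2356] → [0.0173, 0.0238, 0.5843, 0.8090, -0.5878, 0.0000]
J5: z=[0.8090, -0.5878, 0.0000] o=[0.0800, 0.4053, -0.2665] → [-0.0008, -0.0011, -0.0049, 0.8090, -0.5878, 0.0000]
J6: z=[-0.1620, -0.2230, -0.9613] o=[0.3127, 0.5214, -0.3327] → [0.0150, 0.4376, -0.1040, -0.1620, -0.2230, -0.9613]
V = J·q̇ = [0.5875, -0.5215, -0.7646, -0.3611, 0.3502, -0.6370]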